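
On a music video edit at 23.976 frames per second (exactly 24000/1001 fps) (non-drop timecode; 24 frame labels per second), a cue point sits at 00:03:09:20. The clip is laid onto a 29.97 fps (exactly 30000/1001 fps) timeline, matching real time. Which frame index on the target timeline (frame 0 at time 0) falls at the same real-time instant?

Source frame index: (0×3600 + 3×60 + 9) × 24 + 20 = 4556.
Real time: 4556 / (24000/1001) = 1140139/6000 s.
Target frame: (1140139/6000) × (30000/1001) = 5695.

frame 5695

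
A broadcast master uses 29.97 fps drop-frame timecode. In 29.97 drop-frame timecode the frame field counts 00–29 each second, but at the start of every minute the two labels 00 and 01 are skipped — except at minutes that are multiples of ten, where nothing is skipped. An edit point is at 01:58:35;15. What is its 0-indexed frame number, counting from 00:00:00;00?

213251

As if non-drop at 30 labels/s: (1 × 3600 + 58 × 60 + 35) × 30 + 15 = 213465.
Minute boundaries passed: 118; those not divisible by 10: 118 − 11 = 107; dropped labels = 2 × 107 = 214.
Actual frame index = 213465 − 214 = 213251.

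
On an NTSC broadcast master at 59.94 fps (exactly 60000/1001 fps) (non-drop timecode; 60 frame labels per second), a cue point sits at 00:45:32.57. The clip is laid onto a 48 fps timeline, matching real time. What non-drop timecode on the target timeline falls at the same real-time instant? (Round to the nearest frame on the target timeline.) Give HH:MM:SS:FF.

00:45:35:33

Source frame index: (0×3600 + 45×60 + 32) × 60 + 57 = 163977.
Real time: 163977 / (60000/1001) = 54713659/20000 s.
Target frame: (54713659/20000) × (48) = 164140977/1250 ≈ 131312.782 → 131313.
At 48 labels/s: frame 131313 → 00:45:35:33.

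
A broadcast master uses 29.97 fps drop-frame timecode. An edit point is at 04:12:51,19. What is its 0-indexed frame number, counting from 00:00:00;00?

As if non-drop at 30 labels/s: (4 × 3600 + 12 × 60 + 51) × 30 + 19 = 455149.
Minute boundaries passed: 252; those not divisible by 10: 252 − 25 = 227; dropped labels = 2 × 227 = 454.
Actual frame index = 455149 − 454 = 454695.

454695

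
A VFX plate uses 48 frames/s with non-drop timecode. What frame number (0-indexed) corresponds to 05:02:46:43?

Total seconds to the label: (5 × 3600 + 2 × 60 + 46) = 18166.
Frame index = 18166 × 48 + 43 = 872011.

872011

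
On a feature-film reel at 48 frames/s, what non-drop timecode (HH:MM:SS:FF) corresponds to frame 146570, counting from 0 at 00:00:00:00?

00:50:53:26

146570 ÷ 48 = 3053 full seconds, remainder 26 frames.
3053 s = 0 h 50 min 53 s.
Timecode: 00:50:53:26.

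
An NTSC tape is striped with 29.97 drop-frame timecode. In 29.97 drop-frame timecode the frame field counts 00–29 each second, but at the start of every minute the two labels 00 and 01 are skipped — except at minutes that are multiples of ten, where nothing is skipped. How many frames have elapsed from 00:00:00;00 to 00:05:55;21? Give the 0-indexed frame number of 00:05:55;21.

10661

As if non-drop at 30 labels/s: (0 × 3600 + 5 × 60 + 55) × 30 + 21 = 10671.
Minute boundaries passed: 5; those not divisible by 10: 5 − 0 = 5; dropped labels = 2 × 5 = 10.
Actual frame index = 10671 − 10 = 10661.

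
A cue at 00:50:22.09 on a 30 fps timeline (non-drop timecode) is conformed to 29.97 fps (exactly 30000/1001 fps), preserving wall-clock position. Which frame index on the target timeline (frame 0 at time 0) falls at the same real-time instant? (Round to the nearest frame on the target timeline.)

frame 90578

Source frame index: (0×3600 + 50×60 + 22) × 30 + 9 = 90669.
Real time: 90669 / (30) = 30223/10 s.
Target frame: (30223/10) × (30000/1001) = 90669000/1001 ≈ 90578.422 → 90578.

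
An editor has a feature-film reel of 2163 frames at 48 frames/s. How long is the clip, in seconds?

45.0625 seconds

Running time = 2163 / (48) = 45.0625 s.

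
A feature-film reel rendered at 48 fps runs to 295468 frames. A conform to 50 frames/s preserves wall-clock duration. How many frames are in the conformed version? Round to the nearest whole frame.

Frames at target rate = 295468 × (50) / (48) = 1846675/6 ≈ 307779.167.
Nearest whole frame: 307779.

307779 frames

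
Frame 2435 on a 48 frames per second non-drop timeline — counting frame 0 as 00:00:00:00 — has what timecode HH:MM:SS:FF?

2435 ÷ 48 = 50 full seconds, remainder 35 frames.
50 s = 0 h 0 min 50 s.
Timecode: 00:00:50:35.

00:00:50:35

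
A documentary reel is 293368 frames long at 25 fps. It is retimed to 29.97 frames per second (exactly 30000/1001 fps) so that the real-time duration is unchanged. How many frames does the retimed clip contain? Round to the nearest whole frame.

Frames at target rate = 293368 × (30000/1001) / (25) = 352041600/1001 ≈ 351689.910.
Nearest whole frame: 351690.

351690 frames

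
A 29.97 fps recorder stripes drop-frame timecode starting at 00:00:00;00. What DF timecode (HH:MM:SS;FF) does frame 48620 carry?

Each 10-minute DF block holds 10 × 60 × 30 − 9 × 2 = 17982 frames. 48620 ÷ 17982 → 2 full blocks, remainder 12656.
Within the partial block the first minute is 1800 frames and each further minute 1798, so 7 further minute boundaries passed. Total skipped labels = 18 × 2 + 2 × 7 = 50.
Non-drop label index = 48620 + 50 = 48670; at 30 labels/s that is 00:27:02:10, i.e. DF 00:27:02;10.

00:27:02;10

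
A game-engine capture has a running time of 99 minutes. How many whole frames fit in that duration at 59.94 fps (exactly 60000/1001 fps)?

356043 frames

99 min = 5940 s.
Frames = 5940 × 60000/1001 = 32400000/91 ≈ 356043.9560.
Complete frames: 356043.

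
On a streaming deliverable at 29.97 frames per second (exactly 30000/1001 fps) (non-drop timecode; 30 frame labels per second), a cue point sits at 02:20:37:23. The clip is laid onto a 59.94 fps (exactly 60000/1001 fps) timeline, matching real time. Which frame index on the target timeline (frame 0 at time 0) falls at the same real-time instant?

Source frame index: (2×3600 + 20×60 + 37) × 30 + 23 = 253133.
Real time: 253133 / (30000/1001) = 253386133/30000 s.
Target frame: (253386133/30000) × (60000/1001) = 506266.

frame 506266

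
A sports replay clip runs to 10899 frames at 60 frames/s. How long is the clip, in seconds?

181.65 seconds

Running time = 10899 / (60) = 181.65 s.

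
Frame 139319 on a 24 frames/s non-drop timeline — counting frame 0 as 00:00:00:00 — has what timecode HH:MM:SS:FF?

01:36:44:23

139319 ÷ 24 = 5804 full seconds, remainder 23 frames.
5804 s = 1 h 36 min 44 s.
Timecode: 01:36:44:23.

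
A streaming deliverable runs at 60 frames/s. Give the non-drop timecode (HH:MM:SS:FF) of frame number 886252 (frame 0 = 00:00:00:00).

886252 ÷ 60 = 14770 full seconds, remainder 52 frames.
14770 s = 4 h 6 min 10 s.
Timecode: 04:06:10:52.

04:06:10:52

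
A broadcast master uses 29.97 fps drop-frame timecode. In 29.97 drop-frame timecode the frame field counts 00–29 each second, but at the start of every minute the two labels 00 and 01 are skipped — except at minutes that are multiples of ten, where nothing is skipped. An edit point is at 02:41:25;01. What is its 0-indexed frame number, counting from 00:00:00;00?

290261

As if non-drop at 30 labels/s: (2 × 3600 + 41 × 60 + 25) × 30 + 1 = 290551.
Minute boundaries passed: 161; those not divisible by 10: 161 − 16 = 145; dropped labels = 2 × 145 = 290.
Actual frame index = 290551 − 290 = 290261.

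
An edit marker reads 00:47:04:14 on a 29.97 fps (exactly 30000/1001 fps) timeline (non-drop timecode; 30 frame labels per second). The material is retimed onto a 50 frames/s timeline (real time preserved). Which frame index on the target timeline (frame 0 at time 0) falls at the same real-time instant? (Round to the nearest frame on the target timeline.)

frame 141365

Source frame index: (0×3600 + 47×60 + 4) × 30 + 14 = 84734.
Real time: 84734 / (30000/1001) = 42409367/15000 s.
Target frame: (42409367/15000) × (50) = 42409367/300 ≈ 141364.557 → 141365.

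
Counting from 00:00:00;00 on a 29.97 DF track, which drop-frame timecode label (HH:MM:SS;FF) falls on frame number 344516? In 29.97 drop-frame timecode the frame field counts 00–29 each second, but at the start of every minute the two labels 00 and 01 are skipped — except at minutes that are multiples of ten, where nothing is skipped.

Each 10-minute DF block holds 10 × 60 × 30 − 9 × 2 = 17982 frames. 344516 ÷ 17982 → 19 full blocks, remainder 2858.
Within the partial block the first minute is 1800 frames and each further minute 1798, so 1 further minute boundary passed. Total skipped labels = 18 × 19 + 2 × 1 = 344.
Non-drop label index = 344516 + 344 = 344860; at 30 labels/s that is 03:11:35:10, i.e. DF 03:11:35;10.

03:11:35;10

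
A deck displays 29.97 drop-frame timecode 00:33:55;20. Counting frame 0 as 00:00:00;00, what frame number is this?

61010

Complete 10-minute blocks: 3, each 17982 frames → 53946.
Remaining 3 whole minutes in the current block: 1800 + 2 × 1798 = 5396 frames.
Within the current minute: 55 × 30 + 20 − 2 = 1668 (labels ;00/;01 skipped at this minute). Total = 53946 + 5396 + 1668 = 61010.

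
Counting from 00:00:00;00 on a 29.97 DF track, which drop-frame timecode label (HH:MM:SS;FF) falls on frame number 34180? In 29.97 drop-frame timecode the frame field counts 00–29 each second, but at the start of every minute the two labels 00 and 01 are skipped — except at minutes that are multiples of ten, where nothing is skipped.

Each 10-minute DF block holds 10 × 60 × 30 − 9 × 2 = 17982 frames. 34180 ÷ 17982 → 1 full block, remainder 16198.
Within the partial block the first minute is 1800 frames and each further minute 1798, so 9 further minute boundaries passed. Total skipped labels = 18 × 1 + 2 × 9 = 36.
Non-drop label index = 34180 + 36 = 34216; at 30 labels/s that is 00:19:00:16, i.e. DF 00:19:00;16.

00:19:00;16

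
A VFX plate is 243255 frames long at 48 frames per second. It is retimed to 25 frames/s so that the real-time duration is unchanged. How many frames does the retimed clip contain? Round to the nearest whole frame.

126695 frames

Frames at target rate = 243255 × (25) / (48) = 2027125/16 ≈ 126695.312.
Nearest whole frame: 126695.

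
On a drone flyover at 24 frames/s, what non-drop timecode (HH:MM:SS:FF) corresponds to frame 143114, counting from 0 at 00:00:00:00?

143114 ÷ 24 = 5963 full seconds, remainder 2 frames.
5963 s = 1 h 39 min 23 s.
Timecode: 01:39:23:02.

01:39:23:02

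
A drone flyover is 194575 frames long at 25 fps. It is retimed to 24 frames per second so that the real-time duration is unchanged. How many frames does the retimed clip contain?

186792 frames

Target frames = source frames × (target rate / source rate) = 194575 × (24)/(25) = 194575 × 24/25 = 186792.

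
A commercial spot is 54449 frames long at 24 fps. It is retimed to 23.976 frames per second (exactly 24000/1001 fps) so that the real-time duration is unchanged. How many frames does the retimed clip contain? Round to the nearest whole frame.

Frames at target rate = 54449 × (24000/1001) / (24) = 54449000/1001 ≈ 54394.605.
Nearest whole frame: 54395.

54395 frames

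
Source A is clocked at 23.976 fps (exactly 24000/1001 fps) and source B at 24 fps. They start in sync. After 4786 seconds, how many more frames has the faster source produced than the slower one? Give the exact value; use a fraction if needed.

114864/1001 frames

A emits 24000/1001 × 4786 = 114864000/1001 frames; B emits 24 × 4786 = 114864.
Difference = 114864/1001 frames (≈ 114.7493); B is ahead of A.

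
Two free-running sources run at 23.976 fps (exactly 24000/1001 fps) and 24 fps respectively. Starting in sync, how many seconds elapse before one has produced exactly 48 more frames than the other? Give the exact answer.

2002 seconds

The gap grows by |24 − 24000/1001| = 24/1001 frames per second.
Time for a 48-frame gap: 48 ÷ (24/1001) = 2002 s.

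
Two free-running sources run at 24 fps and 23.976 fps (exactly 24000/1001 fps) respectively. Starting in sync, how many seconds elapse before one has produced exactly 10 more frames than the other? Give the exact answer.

5005/12 seconds

The gap grows by |24000/1001 − 24| = 24/1001 frames per second.
Time for a 10-frame gap: 10 ÷ (24/1001) = 5005/12 s.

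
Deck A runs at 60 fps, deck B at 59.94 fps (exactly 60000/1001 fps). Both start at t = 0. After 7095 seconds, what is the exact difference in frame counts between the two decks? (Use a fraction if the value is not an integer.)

38700/91 frames

A emits 60 × 7095 = 425700 frames; B emits 60000/1001 × 7095 = 38700000/91.
Difference = 38700/91 frames (≈ 425.2747); B is behind A.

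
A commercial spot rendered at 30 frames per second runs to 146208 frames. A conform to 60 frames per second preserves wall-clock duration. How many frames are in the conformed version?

292416 frames

Target frames = source frames × (target rate / source rate) = 146208 × (60)/(30) = 146208 × 2 = 292416.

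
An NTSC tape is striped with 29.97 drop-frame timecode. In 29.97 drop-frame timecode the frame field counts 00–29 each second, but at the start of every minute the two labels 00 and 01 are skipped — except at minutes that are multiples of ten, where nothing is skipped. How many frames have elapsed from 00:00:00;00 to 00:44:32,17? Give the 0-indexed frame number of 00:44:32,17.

Complete 10-minute blocks: 4, each 17982 frames → 71928.
Remaining 4 whole minutes in the current block: 1800 + 3 × 1798 = 7194 frames.
Within the current minute: 32 × 30 + 17 − 2 = 975 (labels ;00/;01 skipped at this minute). Total = 71928 + 7194 + 975 = 80097.

80097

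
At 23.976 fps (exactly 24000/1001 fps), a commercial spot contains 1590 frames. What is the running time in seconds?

Running time = 1590 / (24000/1001) = 66.31625 s.

66.31625 seconds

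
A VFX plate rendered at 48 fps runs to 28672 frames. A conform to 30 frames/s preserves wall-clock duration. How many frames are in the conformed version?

Target frames = source frames × (target rate / source rate) = 28672 × (30)/(48) = 28672 × 5/8 = 17920.

17920 frames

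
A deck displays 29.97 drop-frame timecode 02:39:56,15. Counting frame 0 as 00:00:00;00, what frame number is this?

287607

Complete 10-minute blocks: 15, each 17982 frames → 269730.
Remaining 9 whole minutes in the current block: 1800 + 8 × 1798 = 16184 frames.
Within the current minute: 56 × 30 + 15 − 2 = 1693 (labels ;00/;01 skipped at this minute). Total = 269730 + 16184 + 1693 = 287607.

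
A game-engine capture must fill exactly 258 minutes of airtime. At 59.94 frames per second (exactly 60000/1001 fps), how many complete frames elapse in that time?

258 min = 15480 s.
Frames = 15480 × 60000/1001 = 928800000/1001 ≈ 927872.1279.
Complete frames: 927872.

927872 frames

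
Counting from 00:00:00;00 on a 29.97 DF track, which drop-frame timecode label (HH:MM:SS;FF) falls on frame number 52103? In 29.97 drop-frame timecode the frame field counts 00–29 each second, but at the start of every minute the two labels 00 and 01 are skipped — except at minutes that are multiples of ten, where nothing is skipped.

Each 10-minute DF block holds 10 × 60 × 30 − 9 × 2 = 17982 frames. 52103 ÷ 17982 → 2 full blocks, remainder 16139.
Within the partial block the first minute is 1800 frames and each further minute 1798, so 8 further minute boundaries passed. Total skipped labels = 18 × 2 + 2 × 8 = 52.
Non-drop label index = 52103 + 52 = 52155; at 30 labels/s that is 00:28:58:15, i.e. DF 00:28:58;15.

00:28:58;15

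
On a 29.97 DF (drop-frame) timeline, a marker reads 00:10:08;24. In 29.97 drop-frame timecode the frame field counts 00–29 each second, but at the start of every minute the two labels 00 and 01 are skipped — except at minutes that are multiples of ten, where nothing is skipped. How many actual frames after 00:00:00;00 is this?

18246

As if non-drop at 30 labels/s: (0 × 3600 + 10 × 60 + 8) × 30 + 24 = 18264.
Minute boundaries passed: 10; those not divisible by 10: 10 − 1 = 9; dropped labels = 2 × 9 = 18.
Actual frame index = 18264 − 18 = 18246.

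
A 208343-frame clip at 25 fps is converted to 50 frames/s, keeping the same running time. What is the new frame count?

416686 frames

Frames at target rate = 208343 × (50) / (25) = 416686.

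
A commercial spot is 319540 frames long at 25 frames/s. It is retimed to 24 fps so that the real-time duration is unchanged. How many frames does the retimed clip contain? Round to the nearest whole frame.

306758 frames

Frames at target rate = 319540 × (24) / (25) = 1533792/5 ≈ 306758.400.
Nearest whole frame: 306758.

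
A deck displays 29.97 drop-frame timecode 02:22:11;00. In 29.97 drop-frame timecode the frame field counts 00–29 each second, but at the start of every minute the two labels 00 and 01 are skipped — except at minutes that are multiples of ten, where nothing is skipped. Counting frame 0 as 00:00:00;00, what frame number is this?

255674

Complete 10-minute blocks: 14, each 17982 frames → 251748.
Remaining 2 whole minutes in the current block: 1800 + 1 × 1798 = 3598 frames.
Within the current minute: 11 × 30 + 0 − 2 = 328 (labels ;00/;01 skipped at this minute). Total = 251748 + 3598 + 328 = 255674.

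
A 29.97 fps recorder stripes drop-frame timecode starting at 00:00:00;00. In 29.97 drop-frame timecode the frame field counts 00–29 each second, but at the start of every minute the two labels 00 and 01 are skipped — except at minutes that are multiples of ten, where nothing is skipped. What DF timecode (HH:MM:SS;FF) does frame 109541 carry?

Ten DF minutes hold 17982 frames, so frame 109541 lies in block 6 (frames 107892–125873) with 1649 frames into that block.
The block's first minute is 1800 frames and the rest 1798 each; 1649 frames reaches minute 0, so 6 × 18 + 0 × 2 = 108 labels have been skipped so far.
Adding those back, label number 109541 + 108 = 109649 at 30 labels/s is 3654 s + 29 f = 1 h 0 min 54 s frame 29, i.e. 01:00:54;29.

01:00:54;29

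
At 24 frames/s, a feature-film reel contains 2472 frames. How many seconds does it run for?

103 seconds

Running time = 2472 / (24) = 103 s.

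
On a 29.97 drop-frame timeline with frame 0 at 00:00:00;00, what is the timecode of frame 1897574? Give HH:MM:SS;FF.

17:35:15;24

Each 10-minute DF block holds 10 × 60 × 30 − 9 × 2 = 17982 frames. 1897574 ÷ 17982 → 105 full blocks, remainder 9464.
Within the partial block the first minute is 1800 frames and each further minute 1798, so 5 further minute boundaries passed. Total skipped labels = 18 × 105 + 2 × 5 = 1900.
Non-drop label index = 1897574 + 1900 = 1899474; at 30 labels/s that is 17:35:15:24, i.e. DF 17:35:15;24.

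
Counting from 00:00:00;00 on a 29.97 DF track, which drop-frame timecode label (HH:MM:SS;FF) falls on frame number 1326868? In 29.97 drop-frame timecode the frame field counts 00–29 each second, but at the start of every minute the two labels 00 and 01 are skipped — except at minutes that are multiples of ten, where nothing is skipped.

12:17:53;06

Each 10-minute DF block holds 10 × 60 × 30 − 9 × 2 = 17982 frames. 1326868 ÷ 17982 → 73 full blocks, remainder 14182.
Within the partial block the first minute is 1800 frames and each further minute 1798, so 7 further minute boundaries passed. Total skipped labels = 18 × 73 + 2 × 7 = 1328.
Non-drop label index = 1326868 + 1328 = 1328196; at 30 labels/s that is 12:17:53:06, i.e. DF 12:17:53;06.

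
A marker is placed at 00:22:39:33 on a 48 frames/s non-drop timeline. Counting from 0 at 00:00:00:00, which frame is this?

65265

Total seconds to the label: (0 × 3600 + 22 × 60 + 39) = 1359.
Frame index = 1359 × 48 + 33 = 65265.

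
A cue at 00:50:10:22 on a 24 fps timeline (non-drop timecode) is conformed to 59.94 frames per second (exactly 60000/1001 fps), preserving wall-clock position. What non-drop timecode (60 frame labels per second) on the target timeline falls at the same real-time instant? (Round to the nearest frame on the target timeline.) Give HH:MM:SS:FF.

Source frame index: (0×3600 + 50×60 + 10) × 24 + 22 = 72262.
Real time: 72262 / (24) = 36131/12 s.
Target frame: (36131/12) × (60000/1001) = 180655000/1001 ≈ 180474.525 → 180475.
At 60 labels/s: frame 180475 → 00:50:07:55.

00:50:07:55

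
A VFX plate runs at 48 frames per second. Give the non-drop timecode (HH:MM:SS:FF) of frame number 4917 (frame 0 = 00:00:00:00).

00:01:42:21

4917 ÷ 48 = 102 full seconds, remainder 21 frames.
102 s = 0 h 1 min 42 s.
Timecode: 00:01:42:21.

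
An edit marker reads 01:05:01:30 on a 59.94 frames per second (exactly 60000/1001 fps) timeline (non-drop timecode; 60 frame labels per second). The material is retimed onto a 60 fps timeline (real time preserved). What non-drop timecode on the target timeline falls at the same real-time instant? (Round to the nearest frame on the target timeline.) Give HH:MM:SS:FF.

01:05:05:24

Source frame index: (1×3600 + 5×60 + 1) × 60 + 30 = 234090.
Real time: 234090 / (60000/1001) = 7810803/2000 s.
Target frame: (7810803/2000) × (60) = 23432409/100 ≈ 234324.090 → 234324.
At 60 labels/s: frame 234324 → 01:05:05:24.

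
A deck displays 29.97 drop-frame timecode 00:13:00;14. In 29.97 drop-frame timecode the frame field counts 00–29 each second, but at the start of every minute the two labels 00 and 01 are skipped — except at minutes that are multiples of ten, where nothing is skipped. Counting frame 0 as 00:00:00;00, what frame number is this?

23390

As if non-drop at 30 labels/s: (0 × 3600 + 13 × 60 + 0) × 30 + 14 = 23414.
Minute boundaries passed: 13; those not divisible by 10: 13 − 1 = 12; dropped labels = 2 × 12 = 24.
Actual frame index = 23414 − 24 = 23390.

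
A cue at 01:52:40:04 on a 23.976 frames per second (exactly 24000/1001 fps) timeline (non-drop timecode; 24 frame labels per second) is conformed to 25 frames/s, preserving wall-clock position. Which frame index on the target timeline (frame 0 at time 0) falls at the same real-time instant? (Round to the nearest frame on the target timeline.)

frame 169173

Source frame index: (1×3600 + 52×60 + 40) × 24 + 4 = 162244.
Real time: 162244 / (24000/1001) = 40601561/6000 s.
Target frame: (40601561/6000) × (25) = 40601561/240 ≈ 169173.171 → 169173.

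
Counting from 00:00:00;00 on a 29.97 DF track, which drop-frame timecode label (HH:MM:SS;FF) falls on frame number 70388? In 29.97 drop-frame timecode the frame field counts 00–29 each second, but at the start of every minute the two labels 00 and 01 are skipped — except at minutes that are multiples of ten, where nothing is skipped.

00:39:08;20

Each 10-minute DF block holds 10 × 60 × 30 − 9 × 2 = 17982 frames. 70388 ÷ 17982 → 3 full blocks, remainder 16442.
Within the partial block the first minute is 1800 frames and each further minute 1798, so 9 further minute boundaries passed. Total skipped labels = 18 × 3 + 2 × 9 = 72.
Non-drop label index = 70388 + 72 = 70460; at 30 labels/s that is 00:39:08:20, i.e. DF 00:39:08;20.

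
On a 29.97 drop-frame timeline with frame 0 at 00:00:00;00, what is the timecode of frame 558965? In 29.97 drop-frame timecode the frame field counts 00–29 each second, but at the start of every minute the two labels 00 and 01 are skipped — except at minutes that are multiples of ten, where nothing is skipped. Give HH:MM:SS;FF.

05:10:50;23

Each 10-minute DF block holds 10 × 60 × 30 − 9 × 2 = 17982 frames. 558965 ÷ 17982 → 31 full blocks, remainder 1523.
Within the partial block the first minute is 1800 frames and each further minute 1798, so 0 further minute boundaries passed. Total skipped labels = 18 × 31 + 2 × 0 = 558.
Non-drop label index = 558965 + 558 = 559523; at 30 labels/s that is 05:10:50:23, i.e. DF 05:10:50;23.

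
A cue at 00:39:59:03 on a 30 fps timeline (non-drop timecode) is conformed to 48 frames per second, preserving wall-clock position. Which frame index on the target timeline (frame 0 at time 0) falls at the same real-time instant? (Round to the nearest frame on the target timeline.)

Source frame index: (0×3600 + 39×60 + 59) × 30 + 3 = 71973.
Real time: 71973 / (30) = 23991/10 s.
Target frame: (23991/10) × (48) = 575784/5 ≈ 115156.800 → 115157.

frame 115157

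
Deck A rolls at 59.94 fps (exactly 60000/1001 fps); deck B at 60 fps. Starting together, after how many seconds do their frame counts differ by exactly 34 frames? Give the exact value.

The gap grows by |60 − 60000/1001| = 60/1001 frames per second.
Time for a 34-frame gap: 34 ÷ (60/1001) = 17017/30 s.

17017/30 seconds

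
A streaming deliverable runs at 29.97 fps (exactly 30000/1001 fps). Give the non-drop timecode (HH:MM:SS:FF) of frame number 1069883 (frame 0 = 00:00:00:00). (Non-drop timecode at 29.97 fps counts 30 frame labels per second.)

09:54:22:23

1069883 ÷ 30 = 35662 full seconds, remainder 23 frames.
35662 s = 9 h 54 min 22 s.
Timecode: 09:54:22:23.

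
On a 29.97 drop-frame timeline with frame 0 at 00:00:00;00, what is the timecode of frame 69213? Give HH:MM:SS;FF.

Ten DF minutes hold 17982 frames, so frame 69213 lies in block 3 (frames 53946–71927) with 15267 frames into that block.
The block's first minute is 1800 frames and the rest 1798 each; 15267 frames reaches minute 8, so 3 × 18 + 8 × 2 = 70 labels have been skipped so far.
Adding those back, label number 69213 + 70 = 69283 at 30 labels/s is 2309 s + 13 f = 0 h 38 min 29 s frame 13, i.e. 00:38:29;13.

00:38:29;13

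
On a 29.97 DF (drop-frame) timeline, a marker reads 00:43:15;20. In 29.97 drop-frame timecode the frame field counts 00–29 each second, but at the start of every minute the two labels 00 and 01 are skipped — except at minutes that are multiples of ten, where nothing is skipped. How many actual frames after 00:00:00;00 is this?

Complete 10-minute blocks: 4, each 17982 frames → 71928.
Remaining 3 whole minutes in the current block: 1800 + 2 × 1798 = 5396 frames.
Within the current minute: 15 × 30 + 20 − 2 = 468 (labels ;00/;01 skipped at this minute). Total = 71928 + 5396 + 468 = 77792.

77792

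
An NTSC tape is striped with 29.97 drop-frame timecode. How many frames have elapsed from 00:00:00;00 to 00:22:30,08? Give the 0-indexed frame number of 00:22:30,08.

40468

Complete 10-minute blocks: 2, each 17982 frames → 35964.
Remaining 2 whole minutes in the current block: 1800 + 1 × 1798 = 3598 frames.
Within the current minute: 30 × 30 + 8 − 2 = 906 (labels ;00/;01 skipped at this minute). Total = 35964 + 3598 + 906 = 40468.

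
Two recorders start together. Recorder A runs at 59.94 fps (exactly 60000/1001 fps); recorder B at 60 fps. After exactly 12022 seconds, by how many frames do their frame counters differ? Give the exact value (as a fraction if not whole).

721320/1001 frames

A emits 60000/1001 × 12022 = 721320000/1001 frames; B emits 60 × 12022 = 721320.
Difference = 721320/1001 frames (≈ 720.5994); B is ahead of A.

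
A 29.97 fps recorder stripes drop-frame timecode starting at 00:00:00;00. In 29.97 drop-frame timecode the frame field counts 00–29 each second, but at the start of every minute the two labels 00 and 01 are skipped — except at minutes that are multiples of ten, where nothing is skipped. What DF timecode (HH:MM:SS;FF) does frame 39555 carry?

00:21:59;23

Ten DF minutes hold 17982 frames, so frame 39555 lies in block 2 (frames 35964–53945) with 3591 frames into that block.
The block's first minute is 1800 frames and the rest 1798 each; 3591 frames reaches minute 1, so 2 × 18 + 1 × 2 = 38 labels have been skipped so far.
Adding those back, label number 39555 + 38 = 39593 at 30 labels/s is 1319 s + 23 f = 0 h 21 min 59 s frame 23, i.e. 00:21:59;23.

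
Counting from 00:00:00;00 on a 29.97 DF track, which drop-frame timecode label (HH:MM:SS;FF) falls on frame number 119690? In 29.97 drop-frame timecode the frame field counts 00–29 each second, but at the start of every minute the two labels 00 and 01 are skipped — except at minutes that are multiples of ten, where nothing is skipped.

Each 10-minute DF block holds 10 × 60 × 30 − 9 × 2 = 17982 frames. 119690 ÷ 17982 → 6 full blocks, remainder 11798.
Within the partial block the first minute is 1800 frames and each further minute 1798, so 6 further minute boundaries passed. Total skipped labels = 18 × 6 + 2 × 6 = 120.
Non-drop label index = 119690 + 120 = 119810; at 30 labels/s that is 01:06:33:20, i.e. DF 01:06:33;20.

01:06:33;20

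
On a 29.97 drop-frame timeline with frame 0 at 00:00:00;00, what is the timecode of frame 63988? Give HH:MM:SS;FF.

00:35:35;02

Ten DF minutes hold 17982 frames, so frame 63988 lies in block 3 (frames 53946–71927) with 10042 frames into that block.
The block's first minute is 1800 frames and the rest 1798 each; 10042 frames reaches minute 5, so 3 × 18 + 5 × 2 = 64 labels have been skipped so far.
Adding those back, label number 63988 + 64 = 64052 at 30 labels/s is 2135 s + 2 f = 0 h 35 min 35 s frame 2, i.e. 00:35:35;02.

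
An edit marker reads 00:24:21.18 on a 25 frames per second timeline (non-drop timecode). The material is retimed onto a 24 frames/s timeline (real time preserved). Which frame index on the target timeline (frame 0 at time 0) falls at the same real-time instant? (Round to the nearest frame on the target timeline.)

Source frame index: (0×3600 + 24×60 + 21) × 25 + 18 = 36543.
Real time: 36543 / (25) = 36543/25 s.
Target frame: (36543/25) × (24) = 877032/25 ≈ 35081.280 → 35081.

frame 35081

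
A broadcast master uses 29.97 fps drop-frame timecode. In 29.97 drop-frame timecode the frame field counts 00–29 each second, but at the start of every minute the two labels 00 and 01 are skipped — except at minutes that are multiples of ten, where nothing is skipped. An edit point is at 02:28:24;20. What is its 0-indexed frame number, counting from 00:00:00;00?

Complete 10-minute blocks: 14, each 17982 frames → 251748.
Remaining 8 whole minutes in the current block: 1800 + 7 × 1798 = 14386 frames.
Within the current minute: 24 × 30 + 20 − 2 = 738 (labels ;00/;01 skipped at this minute). Total = 251748 + 14386 + 738 = 266872.

266872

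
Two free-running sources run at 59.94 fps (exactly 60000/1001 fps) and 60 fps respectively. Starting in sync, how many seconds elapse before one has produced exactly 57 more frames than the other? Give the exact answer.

The gap grows by |60 − 60000/1001| = 60/1001 frames per second.
Time for a 57-frame gap: 57 ÷ (60/1001) = 950.95 s.

950.95 seconds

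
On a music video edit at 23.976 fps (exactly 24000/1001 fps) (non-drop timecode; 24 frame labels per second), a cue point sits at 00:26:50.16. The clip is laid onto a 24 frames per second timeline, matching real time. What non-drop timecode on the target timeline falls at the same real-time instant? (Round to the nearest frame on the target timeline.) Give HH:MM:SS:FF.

Source frame index: (0×3600 + 26×60 + 50) × 24 + 16 = 38656.
Real time: 38656 / (24000/1001) = 604604/375 s.
Target frame: (604604/375) × (24) = 4836832/125 ≈ 38694.656 → 38695.
At 24 labels/s: frame 38695 → 00:26:52:07.

00:26:52:07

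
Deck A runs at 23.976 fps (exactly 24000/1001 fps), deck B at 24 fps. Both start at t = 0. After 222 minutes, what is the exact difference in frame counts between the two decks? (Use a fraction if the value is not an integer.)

319680/1001 frames

222 min = 13320 s.
A emits 24000/1001 × 13320 = 319680000/1001 frames; B emits 24 × 13320 = 319680.
Difference = 319680/1001 frames (≈ 319.3606); B is ahead of A.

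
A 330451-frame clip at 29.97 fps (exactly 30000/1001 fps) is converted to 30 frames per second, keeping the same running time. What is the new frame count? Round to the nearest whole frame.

Frames at target rate = 330451 × (30) / (30000/1001) = 330781451/1000 ≈ 330781.451.
Nearest whole frame: 330781.

330781 frames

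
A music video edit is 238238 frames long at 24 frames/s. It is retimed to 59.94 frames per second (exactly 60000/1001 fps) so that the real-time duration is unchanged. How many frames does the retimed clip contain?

Target frames = source frames × (target rate / source rate) = 238238 × (60000/1001)/(24) = 238238 × 2500/1001 = 595000.

595000 frames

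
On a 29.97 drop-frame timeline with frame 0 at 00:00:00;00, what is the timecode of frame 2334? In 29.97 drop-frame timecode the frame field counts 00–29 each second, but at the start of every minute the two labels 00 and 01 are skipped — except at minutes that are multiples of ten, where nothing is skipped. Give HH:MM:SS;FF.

00:01:17;26

Each 10-minute DF block holds 10 × 60 × 30 − 9 × 2 = 17982 frames. 2334 ÷ 17982 → 0 full blocks, remainder 2334.
Within the partial block the first minute is 1800 frames and each further minute 1798, so 1 further minute boundary passed. Total skipped labels = 18 × 0 + 2 × 1 = 2.
Non-drop label index = 2334 + 2 = 2336; at 30 labels/s that is 00:01:17:26, i.e. DF 00:01:17;26.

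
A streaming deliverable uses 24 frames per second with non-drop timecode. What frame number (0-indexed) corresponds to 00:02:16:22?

frame 3286

Total seconds to the label: (0 × 3600 + 2 × 60 + 16) = 136.
Frame index = 136 × 24 + 22 = 3286.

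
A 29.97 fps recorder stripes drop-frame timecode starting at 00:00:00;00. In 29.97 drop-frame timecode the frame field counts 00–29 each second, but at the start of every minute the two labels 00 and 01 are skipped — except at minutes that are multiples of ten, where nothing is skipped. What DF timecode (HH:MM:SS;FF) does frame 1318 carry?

Each 10-minute DF block holds 10 × 60 × 30 − 9 × 2 = 17982 frames. 1318 ÷ 17982 → 0 full blocks, remainder 1318.
Within the partial block the first minute is 1800 frames and each further minute 1798, so 0 further minute boundaries passed. Total skipped labels = 18 × 0 + 2 × 0 = 0.
Non-drop label index = 1318 + 0 = 1318; at 30 labels/s that is 00:00:43:28, i.e. DF 00:00:43;28.

00:00:43;28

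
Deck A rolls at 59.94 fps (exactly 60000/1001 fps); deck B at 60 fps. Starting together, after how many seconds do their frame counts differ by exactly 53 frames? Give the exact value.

53053/60 seconds

The gap grows by |60 − 60000/1001| = 60/1001 frames per second.
Time for a 53-frame gap: 53 ÷ (60/1001) = 53053/60 s.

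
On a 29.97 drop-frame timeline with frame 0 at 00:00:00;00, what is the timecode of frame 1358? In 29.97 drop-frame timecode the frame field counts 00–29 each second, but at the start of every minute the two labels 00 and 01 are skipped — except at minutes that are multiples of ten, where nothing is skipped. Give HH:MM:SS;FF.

00:00:45;08

Ten DF minutes hold 17982 frames, so frame 1358 lies in block 0 (frames 0–17981) with 1358 frames into that block.
The block's first minute is 1800 frames and the rest 1798 each; 1358 frames reaches minute 0, so 0 × 18 + 0 × 2 = 0 labels have been skipped so far.
Adding those back, label number 1358 + 0 = 1358 at 30 labels/s is 45 s + 8 f = 0 h 0 min 45 s frame 8, i.e. 00:00:45;08.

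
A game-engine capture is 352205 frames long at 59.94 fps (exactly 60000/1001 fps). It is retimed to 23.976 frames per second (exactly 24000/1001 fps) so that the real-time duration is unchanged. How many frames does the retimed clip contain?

Target frames = source frames × (target rate / source rate) = 352205 × (24000/1001)/(60000/1001) = 352205 × 2/5 = 140882.

140882 frames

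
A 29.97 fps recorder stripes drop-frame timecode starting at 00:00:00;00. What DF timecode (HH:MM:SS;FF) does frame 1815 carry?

Each 10-minute DF block holds 10 × 60 × 30 − 9 × 2 = 17982 frames. 1815 ÷ 17982 → 0 full blocks, remainder 1815.
Within the partial block the first minute is 1800 frames and each further minute 1798, so 1 further minute boundary passed. Total skipped labels = 18 × 0 + 2 × 1 = 2.
Non-drop label index = 1815 + 2 = 1817; at 30 labels/s that is 00:01:00:17, i.e. DF 00:01:00;17.

00:01:00;17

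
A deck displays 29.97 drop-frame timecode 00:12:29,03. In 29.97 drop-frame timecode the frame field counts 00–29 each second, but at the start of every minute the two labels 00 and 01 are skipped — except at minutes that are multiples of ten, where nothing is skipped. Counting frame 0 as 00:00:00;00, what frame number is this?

22451

Complete 10-minute blocks: 1, each 17982 frames → 17982.
Remaining 2 whole minutes in the current block: 1800 + 1 × 1798 = 3598 frames.
Within the current minute: 29 × 30 + 3 − 2 = 871 (labels ;00/;01 skipped at this minute). Total = 17982 + 3598 + 871 = 22451.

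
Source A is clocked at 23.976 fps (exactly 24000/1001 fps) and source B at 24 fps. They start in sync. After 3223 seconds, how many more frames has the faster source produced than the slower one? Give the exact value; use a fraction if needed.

A emits 24000/1001 × 3223 = 7032000/91 frames; B emits 24 × 3223 = 77352.
Difference = 7032/91 frames (≈ 77.2747); B is ahead of A.

7032/91 frames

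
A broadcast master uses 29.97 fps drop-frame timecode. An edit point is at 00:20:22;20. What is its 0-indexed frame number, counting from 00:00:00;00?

36644

As if non-drop at 30 labels/s: (0 × 3600 + 20 × 60 + 22) × 30 + 20 = 36680.
Minute boundaries passed: 20; those not divisible by 10: 20 − 2 = 18; dropped labels = 2 × 18 = 36.
Actual frame index = 36680 − 36 = 36644.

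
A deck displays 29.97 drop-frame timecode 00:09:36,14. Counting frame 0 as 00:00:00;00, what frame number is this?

Complete 10-minute blocks: 0, each 17982 frames → 0.
Remaining 9 whole minutes in the current block: 1800 + 8 × 1798 = 16184 frames.
Within the current minute: 36 × 30 + 14 − 2 = 1092 (labels ;00/;01 skipped at this minute). Total = 0 + 16184 + 1092 = 17276.

17276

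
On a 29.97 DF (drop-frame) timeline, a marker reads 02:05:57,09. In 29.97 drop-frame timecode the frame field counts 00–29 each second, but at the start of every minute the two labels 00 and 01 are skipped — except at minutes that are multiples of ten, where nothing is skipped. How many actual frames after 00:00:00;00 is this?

Complete 10-minute blocks: 12, each 17982 frames → 215784.
Remaining 5 whole minutes in the current block: 1800 + 4 × 1798 = 8992 frames.
Within the current minute: 57 × 30 + 9 − 2 = 1717 (labels ;00/;01 skipped at this minute). Total = 215784 + 8992 + 1717 = 226493.

226493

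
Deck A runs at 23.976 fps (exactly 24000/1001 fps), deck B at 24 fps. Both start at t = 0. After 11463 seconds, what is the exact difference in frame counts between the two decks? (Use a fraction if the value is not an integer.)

A emits 24000/1001 × 11463 = 275112000/1001 frames; B emits 24 × 11463 = 275112.
Difference = 275112/1001 frames (≈ 274.8372); B is ahead of A.

275112/1001 frames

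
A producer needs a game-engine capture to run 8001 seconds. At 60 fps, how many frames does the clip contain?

Frames = 8001 × 60 = 480060.

480060 frames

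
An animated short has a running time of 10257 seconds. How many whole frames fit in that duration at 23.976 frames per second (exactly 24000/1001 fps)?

Frames = 10257 × 24000/1001 = 18936000/77 ≈ 245922.0779.
Complete frames: 245922.

245922 frames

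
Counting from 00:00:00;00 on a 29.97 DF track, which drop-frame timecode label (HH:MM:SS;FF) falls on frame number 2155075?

Each 10-minute DF block holds 10 × 60 × 30 − 9 × 2 = 17982 frames. 2155075 ÷ 17982 → 119 full blocks, remainder 15217.
Within the partial block the first minute is 1800 frames and each further minute 1798, so 8 further minute boundaries passed. Total skipped labels = 18 × 119 + 2 × 8 = 2158.
Non-drop label index = 2155075 + 2158 = 2157233; at 30 labels/s that is 19:58:27:23, i.e. DF 19:58:27;23.

19:58:27;23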